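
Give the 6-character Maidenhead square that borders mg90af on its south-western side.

MG80xe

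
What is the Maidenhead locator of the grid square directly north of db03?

DB04

Latitude square 3; +1 → 4.
The longitude characters are unchanged.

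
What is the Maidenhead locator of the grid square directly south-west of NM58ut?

Longitude subsquare u = 20; −1 → 19 = t.
Latitude subsquare t = 19; −1 → 18 = s.

NM58ts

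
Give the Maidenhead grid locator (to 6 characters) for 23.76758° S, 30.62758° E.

Offset from 180°W / 90°S: lon 210.6276°, lat 66.2324°.
Field (20°×10°, letters A–R): lon ⌊210.6276/20⌋ = 10 → K; lat ⌊66.2324/10⌋ = 6 → G.
Square (2°×1°, digits 0–9): lon ⌊10.6276/2⌋ = 5; lat ⌊6.2324/1⌋ = 6.
Subsquare (5′×2.5′, letters a–x): lon ⌊0.6276/0.0833333⌋ = 7 → h; lat ⌊0.2324/0.0416667⌋ = 5 → f.

KG56hf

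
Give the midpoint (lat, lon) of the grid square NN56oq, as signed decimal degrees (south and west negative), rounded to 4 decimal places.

46.6875, 91.2083

Field N=13, N=13: +13·20° lon, +13·10° lat → SW at lon 80°, lat 40°.
Square 5, 6: +5·2° lon, +6·1° lat → SW at lon 90°, lat 46°.
Subsquare o=14, q=16: +14·0.0833333° lon, +16·0.0416667° lat → SW at lon 91.1667°, lat 46.6667°.
Cell spans 0.0833333° lon × 0.0416667° lat. Centre is SW corner plus half of each.
latitude 46.6875, longitude 91.2083.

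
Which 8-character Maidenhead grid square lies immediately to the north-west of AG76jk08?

AG76ik99

Longitude extended square 0; −1 → -1, wraps to 9, carry into subsquare.
Longitude subsquare j = 9; −1 → 8 = i.
Latitude extended square 8; +1 → 9.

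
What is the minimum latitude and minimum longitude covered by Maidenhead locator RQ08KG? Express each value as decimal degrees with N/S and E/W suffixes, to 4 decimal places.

Field R=17, Q=16: +17·20° lon, +16·10° lat → SW at lon 160°, lat 70°.
Square 0, 8: +0·2° lon, +8·1° lat → SW at lon 160°, lat 78°.
Subsquare k=10, g=6: +10·0.0833333° lon, +6·0.0416667° lat → SW at lon 160.833°, lat 78.25°.
latitude 78.2500° N, longitude 160.8333° E.

78.2500° N, 160.8333° E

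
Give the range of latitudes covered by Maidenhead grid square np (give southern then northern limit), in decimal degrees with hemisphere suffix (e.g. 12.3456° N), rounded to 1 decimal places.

Field N=13, P=15: +13·20° lon, +15·10° lat → SW at lon 80°, lat 60°.
Cell spans 20° lon × 10° lat.
south 60.0° N, north 70.0° N.

60.0° N, 70.0° N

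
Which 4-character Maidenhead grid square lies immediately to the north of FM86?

FM87

Latitude square 6; +1 → 7.
The longitude characters are unchanged.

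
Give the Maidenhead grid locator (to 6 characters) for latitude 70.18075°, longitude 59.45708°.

LQ90re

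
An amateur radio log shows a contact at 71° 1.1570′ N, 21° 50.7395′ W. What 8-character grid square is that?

HQ91ba84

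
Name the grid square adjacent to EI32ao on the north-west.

EI22xp

Longitude subsquare a = 0; −1 → -1, wraps to 23 = x, carry into square.
Longitude square 3; −1 → 2.
Latitude subsquare o = 14; +1 → 15 = p.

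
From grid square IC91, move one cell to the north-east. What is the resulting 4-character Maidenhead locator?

Longitude square 9; +1 → 10, wraps to 0, carry into field.
Longitude field I = 8; +1 → 9 = J.
Latitude square 1; +1 → 2.

JC02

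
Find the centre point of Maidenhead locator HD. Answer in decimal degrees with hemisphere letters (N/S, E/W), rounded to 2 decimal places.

Field H=7, D=3: +7·20° lon, +3·10° lat → SW at lon -40°, lat -60°.
Cell spans 20° lon × 10° lat. Centre is SW corner plus half of each.
latitude 55.00° S, longitude 30.00° W.

55.00° S, 30.00° W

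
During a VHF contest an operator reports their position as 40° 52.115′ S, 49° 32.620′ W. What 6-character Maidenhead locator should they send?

Offset from 180°W / 90°S: lon 130.4563°, lat 49.1314°.
Field: 130.4563/20 → 6 → G, 49.1314/10 → 4 → E; chars GE.
Square: 10.4563/2 → 5, 9.1314/1 → 9; chars 59.
Subsquare: 0.4563/0.0833333 → 5 → f, 0.1314/0.0416667 → 3 → d; chars fd.

GE59fd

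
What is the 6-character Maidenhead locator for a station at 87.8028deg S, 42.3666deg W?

GA82te

Add 180° to longitude and 90° to latitude: 137.6334, 2.1972.
Field (20°×10°, letters A–R): 137.6334/20 → 6 → G, 2.1972/10 → 0 → A; chars GA.
Square (2°×1°, digits 0–9): 17.6334/2 → 8, 2.1972/1 → 2; chars 82.
Subsquare (5′×2.5′, letters a–x): 1.6334/0.0833333 → 19 → t, 0.1972/0.0416667 → 4 → e; chars te.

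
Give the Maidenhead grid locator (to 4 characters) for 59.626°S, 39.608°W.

HD00

Add 180° to longitude and 90° to latitude: 140.39, 30.37.
Field: lon ⌊140.39/20⌋ = 7 → H; lat ⌊30.37/10⌋ = 3 → D.
Square: lon ⌊0.39/2⌋ = 0; lat ⌊0.37/1⌋ = 0.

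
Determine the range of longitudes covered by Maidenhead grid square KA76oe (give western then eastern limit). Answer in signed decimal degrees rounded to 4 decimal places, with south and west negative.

35.1667, 35.2500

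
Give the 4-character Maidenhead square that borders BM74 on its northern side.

BM75

Latitude square 4; +1 → 5.
The longitude characters are unchanged.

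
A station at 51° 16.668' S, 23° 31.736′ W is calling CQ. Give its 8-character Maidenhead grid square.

HD88fr63

Shift to the Maidenhead origin (180°W, 90°S): lon 156.47107, lat 38.72220.
Field: lon ⌊156.47107/20⌋ = 7 → H; lat ⌊38.72220/10⌋ = 3 → D.
Square: lon ⌊16.47107/2⌋ = 8; lat ⌊8.72220/1⌋ = 8.
Subsquare: lon ⌊0.47107/0.0833333⌋ = 5 → f; lat ⌊0.72220/0.0416667⌋ = 17 → r.
Extended square: lon ⌊0.05440/0.00833333⌋ = 6; lat ⌊0.01387/0.00416667⌋ = 3.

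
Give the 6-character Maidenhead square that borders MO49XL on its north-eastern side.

MO59am

Longitude subsquare x = 23; +1 → 24, wraps to 0 = a, carry into square.
Longitude square 4; +1 → 5.
Latitude subsquare l = 11; +1 → 12 = m.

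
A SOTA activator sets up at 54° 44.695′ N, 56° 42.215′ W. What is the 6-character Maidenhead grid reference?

GO14pr

Add 180° to longitude and 90° to latitude: 123.2964, 144.7449.
Field: lon ⌊123.2964/20⌋ = 6 → G; lat ⌊144.7449/10⌋ = 14 → O.
Square: lon ⌊3.2964/2⌋ = 1; lat ⌊4.7449/1⌋ = 4.
Subsquare: lon ⌊1.2964/0.0833333⌋ = 15 → p; lat ⌊0.7449/0.0416667⌋ = 17 → r.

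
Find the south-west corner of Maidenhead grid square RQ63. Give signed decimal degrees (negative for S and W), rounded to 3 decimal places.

73.000, 172.000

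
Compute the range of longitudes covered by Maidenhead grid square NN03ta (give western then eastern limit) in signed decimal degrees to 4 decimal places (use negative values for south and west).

81.5833, 81.6667

Field N=13, N=13: +13·20° lon, +13·10° lat → SW at lon 80°, lat 40°.
Square 0, 3: +0·2° lon, +3·1° lat → SW at lon 80°, lat 43°.
Subsquare t=19, a=0: +19·0.0833333° lon, +0·0.0416667° lat → SW at lon 81.5833°, lat 43°.
Cell spans 0.0833333° lon × 0.0416667° lat.
west 81.5833, east 81.6667.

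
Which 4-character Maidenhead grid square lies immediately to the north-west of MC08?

LC99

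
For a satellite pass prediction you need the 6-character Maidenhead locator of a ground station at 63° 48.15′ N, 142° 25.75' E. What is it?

Add 180° to longitude and 90° to latitude: 322.4292, 153.8025.
Field: 322.4292/20 → 16 → Q, 153.8025/10 → 15 → P; chars QP.
Square: 2.4292/2 → 1, 3.8025/1 → 3; chars 13.
Subsquare: 0.4292/0.0833333 → 5 → f, 0.8025/0.0416667 → 19 → t; chars ft.

QP13ft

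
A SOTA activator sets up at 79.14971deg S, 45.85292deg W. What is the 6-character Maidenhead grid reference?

GB70bu

Add 180° to longitude and 90° to latitude: 134.1471, 10.8503.
Field: 134.1471/20 → 6 → G, 10.8503/10 → 1 → B; chars GB.
Square: 14.1471/2 → 7, 0.8503/1 → 0; chars 70.
Subsquare: 0.1471/0.0833333 → 1 → b, 0.8503/0.0416667 → 20 → u; chars bu.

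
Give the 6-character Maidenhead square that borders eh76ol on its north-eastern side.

Longitude subsquare o = 14; +1 → 15 = p.
Latitude subsquare l = 11; +1 → 12 = m.

EH76pm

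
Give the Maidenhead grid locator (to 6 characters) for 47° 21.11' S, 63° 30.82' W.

Offset from 180°W / 90°S: lon 116.4863°, lat 42.6482°.
Field: 116.4863/20 → 5 → F, 42.6482/10 → 4 → E; chars FE.
Square: 16.4863/2 → 8, 2.6482/1 → 2; chars 82.
Subsquare: 0.4863/0.0833333 → 5 → f, 0.6482/0.0416667 → 15 → p; chars fp.

FE82fp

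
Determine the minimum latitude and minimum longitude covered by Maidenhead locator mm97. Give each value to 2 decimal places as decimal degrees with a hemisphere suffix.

37.00° N, 78.00° E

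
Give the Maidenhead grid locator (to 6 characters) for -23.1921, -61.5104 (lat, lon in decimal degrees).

FG96ft

Shift to the Maidenhead origin (180°W, 90°S): lon 118.4896, lat 66.8079.
Field (20°×10°, letters A–R): lon ⌊118.4896/20⌋ = 5 → F; lat ⌊66.8079/10⌋ = 6 → G.
Square (2°×1°, digits 0–9): lon ⌊18.4896/2⌋ = 9; lat ⌊6.8079/1⌋ = 6.
Subsquare (5′×2.5′, letters a–x): lon ⌊0.4896/0.0833333⌋ = 5 → f; lat ⌊0.8079/0.0416667⌋ = 19 → t.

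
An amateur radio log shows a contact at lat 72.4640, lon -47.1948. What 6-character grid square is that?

GQ62jl

Shift to the Maidenhead origin (180°W, 90°S): lon 132.8052, lat 162.4640.
Field: 132.8052/20 → 6 → G, 162.4640/10 → 16 → Q; chars GQ.
Square: 12.8052/2 → 6, 2.4640/1 → 2; chars 62.
Subsquare: 0.8052/0.0833333 → 9 → j, 0.4640/0.0416667 → 11 → l; chars jl.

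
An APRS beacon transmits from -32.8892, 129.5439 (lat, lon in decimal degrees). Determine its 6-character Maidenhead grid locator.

PF47sc

Add 180° to longitude and 90° to latitude: 309.5439, 57.1108.
Field (20°×10°, letters A–R): lon ⌊309.5439/20⌋ = 15 → P; lat ⌊57.1108/10⌋ = 5 → F.
Square (2°×1°, digits 0–9): lon ⌊9.5439/2⌋ = 4; lat ⌊7.1108/1⌋ = 7.
Subsquare (5′×2.5′, letters a–x): lon ⌊1.5439/0.0833333⌋ = 18 → s; lat ⌊0.1108/0.0416667⌋ = 2 → c.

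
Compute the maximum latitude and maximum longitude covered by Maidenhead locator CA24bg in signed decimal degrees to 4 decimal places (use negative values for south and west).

-85.7083, -135.8333

Field C=2, A=0: +2·20° lon, +0·10° lat → SW at lon -140°, lat -90°.
Square 2, 4: +2·2° lon, +4·1° lat → SW at lon -136°, lat -86°.
Subsquare b=1, g=6: +1·0.0833333° lon, +6·0.0416667° lat → SW at lon -135.917°, lat -85.75°.
Cell spans 0.0833333° lon × 0.0416667° lat. NE corner is SW corner plus one full cell.
latitude -85.7083, longitude -135.8333.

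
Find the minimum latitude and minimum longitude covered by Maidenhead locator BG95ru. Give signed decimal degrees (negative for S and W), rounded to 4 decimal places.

Field B=1, G=6: +1·20° lon, +6·10° lat → SW at lon -160°, lat -30°.
Square 9, 5: +9·2° lon, +5·1° lat → SW at lon -142°, lat -25°.
Subsquare r=17, u=20: +17·0.0833333° lon, +20·0.0416667° lat → SW at lon -140.583°, lat -24.1667°.
latitude -24.1667, longitude -140.5833.

-24.1667, -140.5833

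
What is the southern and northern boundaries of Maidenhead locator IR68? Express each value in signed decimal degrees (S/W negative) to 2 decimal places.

Field I=8, R=17: +8·20° lon, +17·10° lat → SW at lon -20°, lat 80°.
Square 6, 8: +6·2° lon, +8·1° lat → SW at lon -8°, lat 88°.
Cell spans 2° lon × 1° lat.
south 88.00, north 89.00.

88.00, 89.00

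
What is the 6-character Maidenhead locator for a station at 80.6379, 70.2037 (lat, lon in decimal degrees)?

MR50cp

Add 180° to longitude and 90° to latitude: 250.2037, 170.6379.
Field: lon ⌊250.2037/20⌋ = 12 → M; lat ⌊170.6379/10⌋ = 17 → R.
Square: lon ⌊10.2037/2⌋ = 5; lat ⌊0.6379/1⌋ = 0.
Subsquare: lon ⌊0.2037/0.0833333⌋ = 2 → c; lat ⌊0.6379/0.0416667⌋ = 15 → p.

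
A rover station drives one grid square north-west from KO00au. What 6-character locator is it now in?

JO90xv

Longitude subsquare a = 0; −1 → -1, wraps to 23 = x, carry into square.
Longitude square 0; −1 → -1, wraps to 9, carry into field.
Longitude field K = 10; −1 → 9 = J.
Latitude subsquare u = 20; +1 → 21 = v.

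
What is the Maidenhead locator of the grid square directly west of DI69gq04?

Longitude extended square 0; −1 → -1, wraps to 9, carry into subsquare.
Longitude subsquare g = 6; −1 → 5 = f.
The latitude characters are unchanged.

DI69fq94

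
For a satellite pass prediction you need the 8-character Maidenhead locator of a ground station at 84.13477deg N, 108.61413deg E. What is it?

Offset from 180°W / 90°S: lon 288.61413°, lat 174.13477°.
Field: 288.61413/20 → 14 → O, 174.13477/10 → 17 → R; chars OR.
Square: 8.61413/2 → 4, 4.13477/1 → 4; chars 44.
Subsquare: 0.61413/0.0833333 → 7 → h, 0.13477/0.0416667 → 3 → d; chars hd.
Extended square: 0.03080/0.00833333 → 3, 0.00977/0.00416667 → 2; chars 32.

OR44hd32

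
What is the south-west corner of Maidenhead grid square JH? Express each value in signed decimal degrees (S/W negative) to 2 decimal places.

Field J=9, H=7: +9·20° lon, +7·10° lat → SW at lon 0°, lat -20°.
latitude -20.00, longitude 0.00.

-20.00, 0.00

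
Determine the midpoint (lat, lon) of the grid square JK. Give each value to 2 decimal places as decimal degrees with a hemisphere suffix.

15.00° N, 10.00° E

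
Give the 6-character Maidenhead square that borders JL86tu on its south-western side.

JL86st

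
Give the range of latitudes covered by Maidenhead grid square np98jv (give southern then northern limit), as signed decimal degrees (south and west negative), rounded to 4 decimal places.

68.8750, 68.9167

Field N=13, P=15: +13·20° lon, +15·10° lat → SW at lon 80°, lat 60°.
Square 9, 8: +9·2° lon, +8·1° lat → SW at lon 98°, lat 68°.
Subsquare j=9, v=21: +9·0.0833333° lon, +21·0.0416667° lat → SW at lon 98.75°, lat 68.875°.
Cell spans 0.0833333° lon × 0.0416667° lat.
south 68.8750, north 68.9167.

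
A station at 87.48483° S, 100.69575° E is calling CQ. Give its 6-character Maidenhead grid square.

Add 180° to longitude and 90° to latitude: 280.6957, 2.5152.
Field (20°×10°, letters A–R): lon ⌊280.6957/20⌋ = 14 → O; lat ⌊2.5152/10⌋ = 0 → A.
Square (2°×1°, digits 0–9): lon ⌊0.6957/2⌋ = 0; lat ⌊2.5152/1⌋ = 2.
Subsquare (5′×2.5′, letters a–x): lon ⌊0.6957/0.0833333⌋ = 8 → i; lat ⌊0.5152/0.0416667⌋ = 12 → m.

OA02im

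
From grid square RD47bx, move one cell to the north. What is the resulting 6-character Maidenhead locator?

Latitude subsquare x = 23; +1 → 24, wraps to 0 = a, carry into square.
Latitude square 7; +1 → 8.
The longitude characters are unchanged.

RD48ba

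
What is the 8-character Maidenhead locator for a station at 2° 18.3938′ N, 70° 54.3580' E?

MJ52kh83

Shift to the Maidenhead origin (180°W, 90°S): lon 250.90597, lat 92.30656.
Field: 250.90597/20 → 12 → M, 92.30656/10 → 9 → J; chars MJ.
Square: 10.90597/2 → 5, 2.30656/1 → 2; chars 52.
Subsquare: 0.90597/0.0833333 → 10 → k, 0.30656/0.0416667 → 7 → h; chars kh.
Extended square: 0.07263/0.00833333 → 8, 0.01490/0.00416667 → 3; chars 83.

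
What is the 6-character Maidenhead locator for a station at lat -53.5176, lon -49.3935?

Offset from 180°W / 90°S: lon 130.6065°, lat 36.4824°.
Field (20°×10°, letters A–R): lon ⌊130.6065/20⌋ = 6 → G; lat ⌊36.4824/10⌋ = 3 → D.
Square (2°×1°, digits 0–9): lon ⌊10.6065/2⌋ = 5; lat ⌊6.4824/1⌋ = 6.
Subsquare (5′×2.5′, letters a–x): lon ⌊0.6065/0.0833333⌋ = 7 → h; lat ⌊0.4824/0.0416667⌋ = 11 → l.

GD56hl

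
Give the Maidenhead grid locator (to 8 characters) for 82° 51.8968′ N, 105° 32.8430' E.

Offset from 180°W / 90°S: lon 285.54738°, lat 172.86495°.
Field: 285.54738/20 → 14 → O, 172.86495/10 → 17 → R; chars OR.
Square: 5.54738/2 → 2, 2.86495/1 → 2; chars 22.
Subsquare: 1.54738/0.0833333 → 18 → s, 0.86495/0.0416667 → 20 → u; chars su.
Extended square: 0.04738/0.00833333 → 5, 0.03161/0.00416667 → 7; chars 57.

OR22su57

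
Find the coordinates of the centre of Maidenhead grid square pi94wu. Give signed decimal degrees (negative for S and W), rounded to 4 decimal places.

Field P=15, I=8: +15·20° lon, +8·10° lat → SW at lon 120°, lat -10°.
Square 9, 4: +9·2° lon, +4·1° lat → SW at lon 138°, lat -6°.
Subsquare w=22, u=20: +22·0.0833333° lon, +20·0.0416667° lat → SW at lon 139.833°, lat -5.16667°.
Cell spans 0.0833333° lon × 0.0416667° lat. Centre is SW corner plus half of each.
latitude -5.1458, longitude 139.8750.

-5.1458, 139.8750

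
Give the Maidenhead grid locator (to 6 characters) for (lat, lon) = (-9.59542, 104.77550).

OI20jj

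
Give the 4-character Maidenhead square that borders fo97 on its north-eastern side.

GO08

Longitude square 9; +1 → 10, wraps to 0, carry into field.
Longitude field F = 5; +1 → 6 = G.
Latitude square 7; +1 → 8.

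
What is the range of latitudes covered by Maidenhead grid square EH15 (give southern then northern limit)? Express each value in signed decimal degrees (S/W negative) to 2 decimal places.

-15.00, -14.00

Field E=4, H=7: +4·20° lon, +7·10° lat → SW at lon -100°, lat -20°.
Square 1, 5: +1·2° lon, +5·1° lat → SW at lon -98°, lat -15°.
Cell spans 2° lon × 1° lat.
south -15.00, north -14.00.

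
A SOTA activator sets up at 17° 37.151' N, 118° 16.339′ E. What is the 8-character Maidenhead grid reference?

OK97do28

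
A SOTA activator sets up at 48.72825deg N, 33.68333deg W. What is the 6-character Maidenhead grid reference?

HN38dr

Add 180° to longitude and 90° to latitude: 146.3167, 138.7283.
Field: 146.3167/20 → 7 → H, 138.7283/10 → 13 → N; chars HN.
Square: 6.3167/2 → 3, 8.7283/1 → 8; chars 38.
Subsquare: 0.3167/0.0833333 → 3 → d, 0.7283/0.0416667 → 17 → r; chars dr.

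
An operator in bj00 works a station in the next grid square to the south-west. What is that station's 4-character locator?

AI99

Longitude square 0; −1 → -1, wraps to 9, carry into field.
Longitude field B = 1; −1 → 0 = A.
Latitude square 0; −1 → -1, wraps to 9, carry into field.
Latitude field J = 9; −1 → 8 = I.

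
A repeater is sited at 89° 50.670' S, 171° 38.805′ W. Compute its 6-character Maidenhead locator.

AA40ed

Shift to the Maidenhead origin (180°W, 90°S): lon 8.3533, lat 0.1555.
Field (20°×10°, letters A–R): 8.3533/20 → 0 → A, 0.1555/10 → 0 → A; chars AA.
Square (2°×1°, digits 0–9): 8.3533/2 → 4, 0.1555/1 → 0; chars 40.
Subsquare (5′×2.5′, letters a–x): 0.3533/0.0833333 → 4 → e, 0.1555/0.0416667 → 3 → d; chars ed.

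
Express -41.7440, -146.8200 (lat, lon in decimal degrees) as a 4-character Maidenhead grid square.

BE68

Shift to the Maidenhead origin (180°W, 90°S): lon 33.18, lat 48.26.
Field (20°×10°, letters A–R): 33.18/20 → 1 → B, 48.26/10 → 4 → E; chars BE.
Square (2°×1°, digits 0–9): 13.18/2 → 6, 8.26/1 → 8; chars 68.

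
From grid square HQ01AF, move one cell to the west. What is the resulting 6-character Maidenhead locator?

Longitude subsquare a = 0; −1 → -1, wraps to 23 = x, carry into square.
Longitude square 0; −1 → -1, wraps to 9, carry into field.
Longitude field H = 7; −1 → 6 = G.
The latitude characters are unchanged.

GQ91xf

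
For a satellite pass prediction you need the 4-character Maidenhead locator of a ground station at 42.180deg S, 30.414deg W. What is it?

Offset from 180°W / 90°S: lon 149.59°, lat 47.82°.
Field: lon ⌊149.59/20⌋ = 7 → H; lat ⌊47.82/10⌋ = 4 → E.
Square: lon ⌊9.59/2⌋ = 4; lat ⌊7.82/1⌋ = 7.

HE47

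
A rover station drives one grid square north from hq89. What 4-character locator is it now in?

Latitude square 9; +1 → 10, wraps to 0, carry into field.
Latitude field Q = 16; +1 → 17 = R.
The longitude characters are unchanged.

HR80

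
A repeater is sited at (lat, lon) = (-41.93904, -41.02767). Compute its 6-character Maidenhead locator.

GE98lb

Offset from 180°W / 90°S: lon 138.9723°, lat 48.0610°.
Field: lon ⌊138.9723/20⌋ = 6 → G; lat ⌊48.0610/10⌋ = 4 → E.
Square: lon ⌊18.9723/2⌋ = 9; lat ⌊8.0610/1⌋ = 8.
Subsquare: lon ⌊0.9723/0.0833333⌋ = 11 → l; lat ⌊0.0610/0.0416667⌋ = 1 → b.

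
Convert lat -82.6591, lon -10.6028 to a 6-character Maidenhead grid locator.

Shift to the Maidenhead origin (180°W, 90°S): lon 169.3972, lat 7.3409.
Field: lon ⌊169.3972/20⌋ = 8 → I; lat ⌊7.3409/10⌋ = 0 → A.
Square: lon ⌊9.3972/2⌋ = 4; lat ⌊7.3409/1⌋ = 7.
Subsquare: lon ⌊1.3972/0.0833333⌋ = 16 → q; lat ⌊0.3409/0.0416667⌋ = 8 → i.

IA47qi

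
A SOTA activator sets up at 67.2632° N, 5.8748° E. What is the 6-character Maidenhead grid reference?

Shift to the Maidenhead origin (180°W, 90°S): lon 185.8748, lat 157.2632.
Field: 185.8748/20 → 9 → J, 157.2632/10 → 15 → P; chars JP.
Square: 5.8748/2 → 2, 7.2632/1 → 7; chars 27.
Subsquare: 1.8748/0.0833333 → 22 → w, 0.2632/0.0416667 → 6 → g; chars wg.

JP27wg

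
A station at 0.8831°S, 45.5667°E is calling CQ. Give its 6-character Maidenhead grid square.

LI29sc

Add 180° to longitude and 90° to latitude: 225.5667, 89.1169.
Field (20°×10°, letters A–R): lon ⌊225.5667/20⌋ = 11 → L; lat ⌊89.1169/10⌋ = 8 → I.
Square (2°×1°, digits 0–9): lon ⌊5.5667/2⌋ = 2; lat ⌊9.1169/1⌋ = 9.
Subsquare (5′×2.5′, letters a–x): lon ⌊1.5667/0.0833333⌋ = 18 → s; lat ⌊0.1169/0.0416667⌋ = 2 → c.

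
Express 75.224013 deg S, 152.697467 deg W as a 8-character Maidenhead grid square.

Offset from 180°W / 90°S: lon 27.30253°, lat 14.77599°.
Field: lon ⌊27.30253/20⌋ = 1 → B; lat ⌊14.77599/10⌋ = 1 → B.
Square: lon ⌊7.30253/2⌋ = 3; lat ⌊4.77599/1⌋ = 4.
Subsquare: lon ⌊1.30253/0.0833333⌋ = 15 → p; lat ⌊0.77599/0.0416667⌋ = 18 → s.
Extended square: lon ⌊0.05253/0.00833333⌋ = 6; lat ⌊0.02599/0.00416667⌋ = 6.

BB34ps66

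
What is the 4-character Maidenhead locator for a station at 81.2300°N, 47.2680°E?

LR31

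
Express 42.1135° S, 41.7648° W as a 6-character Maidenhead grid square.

Add 180° to longitude and 90° to latitude: 138.2352, 47.8865.
Field: lon ⌊138.2352/20⌋ = 6 → G; lat ⌊47.8865/10⌋ = 4 → E.
Square: lon ⌊18.2352/2⌋ = 9; lat ⌊7.8865/1⌋ = 7.
Subsquare: lon ⌊0.2352/0.0833333⌋ = 2 → c; lat ⌊0.8865/0.0416667⌋ = 21 → v.

GE97cv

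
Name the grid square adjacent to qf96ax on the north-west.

Longitude subsquare a = 0; −1 → -1, wraps to 23 = x, carry into square.
Longitude square 9; −1 → 8.
Latitude subsquare x = 23; +1 → 24, wraps to 0 = a, carry into square.
Latitude square 6; +1 → 7.

QF87xa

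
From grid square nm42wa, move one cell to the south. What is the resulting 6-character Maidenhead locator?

Latitude subsquare a = 0; −1 → -1, wraps to 23 = x, carry into square.
Latitude square 2; −1 → 1.
The longitude characters are unchanged.

NM41wx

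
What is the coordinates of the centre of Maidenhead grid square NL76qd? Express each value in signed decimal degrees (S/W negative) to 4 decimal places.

Field N=13, L=11: +13·20° lon, +11·10° lat → SW at lon 80°, lat 20°.
Square 7, 6: +7·2° lon, +6·1° lat → SW at lon 94°, lat 26°.
Subsquare q=16, d=3: +16·0.0833333° lon, +3·0.0416667° lat → SW at lon 95.3333°, lat 26.125°.
Cell spans 0.0833333° lon × 0.0416667° lat. Centre is SW corner plus half of each.
latitude 26.1458, longitude 95.3750.

26.1458, 95.3750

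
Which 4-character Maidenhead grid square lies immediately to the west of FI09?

EI99

Longitude square 0; −1 → -1, wraps to 9, carry into field.
Longitude field F = 5; −1 → 4 = E.
The latitude characters are unchanged.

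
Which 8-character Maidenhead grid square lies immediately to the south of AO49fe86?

AO49fe85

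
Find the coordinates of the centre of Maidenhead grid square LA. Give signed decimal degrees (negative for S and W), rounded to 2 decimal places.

-85.00, 50.00

Field L=11, A=0: +11·20° lon, +0·10° lat → SW at lon 40°, lat -90°.
Cell spans 20° lon × 10° lat. Centre is SW corner plus half of each.
latitude -85.00, longitude 50.00.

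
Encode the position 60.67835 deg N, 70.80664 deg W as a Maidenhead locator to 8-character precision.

FP40oq32

Shift to the Maidenhead origin (180°W, 90°S): lon 109.19336, lat 150.67835.
Field (20°×10°, letters A–R): 109.19336/20 → 5 → F, 150.67835/10 → 15 → P; chars FP.
Square (2°×1°, digits 0–9): 9.19336/2 → 4, 0.67835/1 → 0; chars 40.
Subsquare (5′×2.5′, letters a–x): 1.19336/0.0833333 → 14 → o, 0.67835/0.0416667 → 16 → q; chars oq.
Extended square (30″×15″, digits 0–9): 0.02669/0.00833333 → 3, 0.01168/0.00416667 → 2; chars 32.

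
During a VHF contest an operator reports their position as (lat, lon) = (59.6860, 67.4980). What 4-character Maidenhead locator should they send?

MO39

Shift to the Maidenhead origin (180°W, 90°S): lon 247.50, lat 149.69.
Field: lon ⌊247.50/20⌋ = 12 → M; lat ⌊149.69/10⌋ = 14 → O.
Square: lon ⌊7.50/2⌋ = 3; lat ⌊9.69/1⌋ = 9.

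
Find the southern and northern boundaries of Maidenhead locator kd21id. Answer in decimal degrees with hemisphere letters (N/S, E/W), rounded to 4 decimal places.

58.8750° S, 58.8333° S

Field K=10, D=3: +10·20° lon, +3·10° lat → SW at lon 20°, lat -60°.
Square 2, 1: +2·2° lon, +1·1° lat → SW at lon 24°, lat -59°.
Subsquare i=8, d=3: +8·0.0833333° lon, +3·0.0416667° lat → SW at lon 24.6667°, lat -58.875°.
Cell spans 0.0833333° lon × 0.0416667° lat.
south 58.8750° S, north 58.8333° S.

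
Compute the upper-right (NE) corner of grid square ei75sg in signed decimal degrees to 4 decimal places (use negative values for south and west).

-4.7083, -84.4167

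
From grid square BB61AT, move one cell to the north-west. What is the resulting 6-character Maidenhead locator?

Longitude subsquare a = 0; −1 → -1, wraps to 23 = x, carry into square.
Longitude square 6; −1 → 5.
Latitude subsquare t = 19; +1 → 20 = u.

BB51xu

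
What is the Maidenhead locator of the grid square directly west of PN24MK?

PN24lk

Longitude subsquare m = 12; −1 → 11 = l.
The latitude characters are unchanged.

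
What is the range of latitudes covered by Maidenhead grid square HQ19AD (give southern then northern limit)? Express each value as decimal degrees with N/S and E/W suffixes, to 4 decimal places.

79.1250° N, 79.1667° N

Field H=7, Q=16: +7·20° lon, +16·10° lat → SW at lon -40°, lat 70°.
Square 1, 9: +1·2° lon, +9·1° lat → SW at lon -38°, lat 79°.
Subsquare a=0, d=3: +0·0.0833333° lon, +3·0.0416667° lat → SW at lon -38°, lat 79.125°.
Cell spans 0.0833333° lon × 0.0416667° lat.
south 79.1250° N, north 79.1667° N.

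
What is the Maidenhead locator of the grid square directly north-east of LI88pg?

LI88qh

Longitude subsquare p = 15; +1 → 16 = q.
Latitude subsquare g = 6; +1 → 7 = h.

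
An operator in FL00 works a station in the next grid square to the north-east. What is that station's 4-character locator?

FL11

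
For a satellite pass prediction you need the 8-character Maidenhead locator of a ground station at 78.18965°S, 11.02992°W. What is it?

IB41lt64

Offset from 180°W / 90°S: lon 168.97008°, lat 11.81035°.
Field: 168.97008/20 → 8 → I, 11.81035/10 → 1 → B; chars IB.
Square: 8.97008/2 → 4, 1.81035/1 → 1; chars 41.
Subsquare: 0.97008/0.0833333 → 11 → l, 0.81035/0.0416667 → 19 → t; chars lt.
Extended square: 0.05341/0.00833333 → 6, 0.01868/0.00416667 → 4; chars 64.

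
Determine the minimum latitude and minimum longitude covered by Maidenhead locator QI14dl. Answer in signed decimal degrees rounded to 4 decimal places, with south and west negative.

Field Q=16, I=8: +16·20° lon, +8·10° lat → SW at lon 140°, lat -10°.
Square 1, 4: +1·2° lon, +4·1° lat → SW at lon 142°, lat -6°.
Subsquare d=3, l=11: +3·0.0833333° lon, +11·0.0416667° lat → SW at lon 142.25°, lat -5.54167°.
latitude -5.5417, longitude 142.2500.

-5.5417, 142.2500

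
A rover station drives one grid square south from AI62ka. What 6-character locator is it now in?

AI61kx

Latitude subsquare a = 0; −1 → -1, wraps to 23 = x, carry into square.
Latitude square 2; −1 → 1.
The longitude characters are unchanged.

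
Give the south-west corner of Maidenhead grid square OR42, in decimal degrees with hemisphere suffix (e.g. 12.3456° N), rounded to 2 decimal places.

82.00° N, 108.00° E

Field O=14, R=17: +14·20° lon, +17·10° lat → SW at lon 100°, lat 80°.
Square 4, 2: +4·2° lon, +2·1° lat → SW at lon 108°, lat 82°.
latitude 82.00° N, longitude 108.00° E.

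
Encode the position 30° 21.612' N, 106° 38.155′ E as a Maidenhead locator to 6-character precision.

OM30hi

Shift to the Maidenhead origin (180°W, 90°S): lon 286.6359, lat 120.3602.
Field (20°×10°, letters A–R): lon ⌊286.6359/20⌋ = 14 → O; lat ⌊120.3602/10⌋ = 12 → M.
Square (2°×1°, digits 0–9): lon ⌊6.6359/2⌋ = 3; lat ⌊0.3602/1⌋ = 0.
Subsquare (5′×2.5′, letters a–x): lon ⌊0.6359/0.0833333⌋ = 7 → h; lat ⌊0.3602/0.0416667⌋ = 8 → i.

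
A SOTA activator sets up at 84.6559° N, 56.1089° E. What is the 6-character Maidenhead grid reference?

LR84bp

Add 180° to longitude and 90° to latitude: 236.1089, 174.6559.
Field: 236.1089/20 → 11 → L, 174.6559/10 → 17 → R; chars LR.
Square: 16.1089/2 → 8, 4.6559/1 → 4; chars 84.
Subsquare: 0.1089/0.0833333 → 1 → b, 0.6559/0.0416667 → 15 → p; chars bp.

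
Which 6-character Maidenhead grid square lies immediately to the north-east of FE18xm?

Longitude subsquare x = 23; +1 → 24, wraps to 0 = a, carry into square.
Longitude square 1; +1 → 2.
Latitude subsquare m = 12; +1 → 13 = n.

FE28an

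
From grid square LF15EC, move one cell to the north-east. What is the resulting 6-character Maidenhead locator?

Longitude subsquare e = 4; +1 → 5 = f.
Latitude subsquare c = 2; +1 → 3 = d.

LF15fd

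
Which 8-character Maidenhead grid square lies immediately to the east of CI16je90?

Longitude extended square 9; +1 → 10, wraps to 0, carry into subsquare.
Longitude subsquare j = 9; +1 → 10 = k.
The latitude characters are unchanged.

CI16ke00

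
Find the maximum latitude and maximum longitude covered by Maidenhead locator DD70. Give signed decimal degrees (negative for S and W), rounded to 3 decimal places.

-59.000, -104.000

Field D=3, D=3: +3·20° lon, +3·10° lat → SW at lon -120°, lat -60°.
Square 7, 0: +7·2° lon, +0·1° lat → SW at lon -106°, lat -60°.
Cell spans 2° lon × 1° lat. NE corner is SW corner plus one full cell.
latitude -59.000, longitude -104.000.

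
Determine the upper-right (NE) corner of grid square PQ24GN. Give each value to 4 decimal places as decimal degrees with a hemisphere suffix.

74.5833° N, 124.5833° E

Field P=15, Q=16: +15·20° lon, +16·10° lat → SW at lon 120°, lat 70°.
Square 2, 4: +2·2° lon, +4·1° lat → SW at lon 124°, lat 74°.
Subsquare g=6, n=13: +6·0.0833333° lon, +13·0.0416667° lat → SW at lon 124.5°, lat 74.5417°.
Cell spans 0.0833333° lon × 0.0416667° lat. NE corner is SW corner plus one full cell.
latitude 74.5833° N, longitude 124.5833° E.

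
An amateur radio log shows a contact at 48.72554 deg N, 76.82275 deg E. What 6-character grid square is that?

MN88jr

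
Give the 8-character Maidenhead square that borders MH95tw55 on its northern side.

Latitude extended square 5; +1 → 6.
The longitude characters are unchanged.

MH95tw56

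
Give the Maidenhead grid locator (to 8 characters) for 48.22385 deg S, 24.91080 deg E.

KE21ks96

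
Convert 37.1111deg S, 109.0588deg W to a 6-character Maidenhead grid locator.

DF52lv

Add 180° to longitude and 90° to latitude: 70.9412, 52.8889.
Field: lon ⌊70.9412/20⌋ = 3 → D; lat ⌊52.8889/10⌋ = 5 → F.
Square: lon ⌊10.9412/2⌋ = 5; lat ⌊2.8889/1⌋ = 2.
Subsquare: lon ⌊0.9412/0.0833333⌋ = 11 → l; lat ⌊0.8889/0.0416667⌋ = 21 → v.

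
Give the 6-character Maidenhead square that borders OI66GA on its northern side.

OI66gb

Latitude subsquare a = 0; +1 → 1 = b.
The longitude characters are unchanged.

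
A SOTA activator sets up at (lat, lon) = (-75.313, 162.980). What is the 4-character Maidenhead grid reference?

Add 180° to longitude and 90° to latitude: 342.98, 14.69.
Field: lon ⌊342.98/20⌋ = 17 → R; lat ⌊14.69/10⌋ = 1 → B.
Square: lon ⌊2.98/2⌋ = 1; lat ⌊4.69/1⌋ = 4.

RB14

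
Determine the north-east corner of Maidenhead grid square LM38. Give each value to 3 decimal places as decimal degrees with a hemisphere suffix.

39.000° N, 48.000° E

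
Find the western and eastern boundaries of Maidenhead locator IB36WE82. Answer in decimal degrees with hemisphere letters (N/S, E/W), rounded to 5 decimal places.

12.10000° W, 12.09167° W

Field I=8, B=1: +8·20° lon, +1·10° lat → SW at lon -20°, lat -80°.
Square 3, 6: +3·2° lon, +6·1° lat → SW at lon -14°, lat -74°.
Subsquare w=22, e=4: +22·0.0833333° lon, +4·0.0416667° lat → SW at lon -12.1667°, lat -73.8333°.
Extended square 8, 2: +8·0.00833333° lon, +2·0.00416667° lat → SW at lon -12.1°, lat -73.825°.
Cell spans 0.00833333° lon × 0.00416667° lat.
west 12.10000° W, east 12.09167° W.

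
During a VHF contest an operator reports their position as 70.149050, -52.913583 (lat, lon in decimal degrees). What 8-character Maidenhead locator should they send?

GQ30nd05

Add 180° to longitude and 90° to latitude: 127.08642, 160.14905.
Field (20°×10°, letters A–R): 127.08642/20 → 6 → G, 160.14905/10 → 16 → Q; chars GQ.
Square (2°×1°, digits 0–9): 7.08642/2 → 3, 0.14905/1 → 0; chars 30.
Subsquare (5′×2.5′, letters a–x): 1.08642/0.0833333 → 13 → n, 0.14905/0.0416667 → 3 → d; chars nd.
Extended square (30″×15″, digits 0–9): 0.00308/0.00833333 → 0, 0.02405/0.00416667 → 5; chars 05.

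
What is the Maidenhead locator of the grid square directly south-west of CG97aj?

Longitude subsquare a = 0; −1 → -1, wraps to 23 = x, carry into square.
Longitude square 9; −1 → 8.
Latitude subsquare j = 9; −1 → 8 = i.

CG87xi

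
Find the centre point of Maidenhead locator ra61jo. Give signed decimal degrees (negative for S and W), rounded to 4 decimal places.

-88.3958, 172.7917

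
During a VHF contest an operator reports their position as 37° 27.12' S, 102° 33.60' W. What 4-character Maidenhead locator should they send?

DF82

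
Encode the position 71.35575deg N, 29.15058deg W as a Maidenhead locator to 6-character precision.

Add 180° to longitude and 90° to latitude: 150.8494, 161.3558.
Field (20°×10°, letters A–R): 150.8494/20 → 7 → H, 161.3558/10 → 16 → Q; chars HQ.
Square (2°×1°, digits 0–9): 10.8494/2 → 5, 1.3558/1 → 1; chars 51.
Subsquare (5′×2.5′, letters a–x): 0.8494/0.0833333 → 10 → k, 0.3558/0.0416667 → 8 → i; chars ki.

HQ51ki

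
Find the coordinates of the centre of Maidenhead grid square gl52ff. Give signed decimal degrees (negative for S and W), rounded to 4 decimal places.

22.2292, -49.5417

Field G=6, L=11: +6·20° lon, +11·10° lat → SW at lon -60°, lat 20°.
Square 5, 2: +5·2° lon, +2·1° lat → SW at lon -50°, lat 22°.
Subsquare f=5, f=5: +5·0.0833333° lon, +5·0.0416667° lat → SW at lon -49.5833°, lat 22.2083°.
Cell spans 0.0833333° lon × 0.0416667° lat. Centre is SW corner plus half of each.
latitude 22.2292, longitude -49.5417.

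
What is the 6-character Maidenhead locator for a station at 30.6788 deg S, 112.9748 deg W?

DF39mh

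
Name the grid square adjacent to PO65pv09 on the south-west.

Longitude extended square 0; −1 → -1, wraps to 9, carry into subsquare.
Longitude subsquare p = 15; −1 → 14 = o.
Latitude extended square 9; −1 → 8.

PO65ov98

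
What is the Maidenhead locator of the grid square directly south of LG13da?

Latitude subsquare a = 0; −1 → -1, wraps to 23 = x, carry into square.
Latitude square 3; −1 → 2.
The longitude characters are unchanged.

LG12dx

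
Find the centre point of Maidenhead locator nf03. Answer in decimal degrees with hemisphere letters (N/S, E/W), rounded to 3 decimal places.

Field N=13, F=5: +13·20° lon, +5·10° lat → SW at lon 80°, lat -40°.
Square 0, 3: +0·2° lon, +3·1° lat → SW at lon 80°, lat -37°.
Cell spans 2° lon × 1° lat. Centre is SW corner plus half of each.
latitude 36.500° S, longitude 81.000° E.

36.500° S, 81.000° E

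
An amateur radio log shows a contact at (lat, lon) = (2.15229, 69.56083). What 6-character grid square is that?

MJ42sd

Offset from 180°W / 90°S: lon 249.5608°, lat 92.1523°.
Field: 249.5608/20 → 12 → M, 92.1523/10 → 9 → J; chars MJ.
Square: 9.5608/2 → 4, 2.1523/1 → 2; chars 42.
Subsquare: 1.5608/0.0833333 → 18 → s, 0.1523/0.0416667 → 3 → d; chars sd.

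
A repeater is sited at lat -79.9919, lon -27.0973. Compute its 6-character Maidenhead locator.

HB60ka

Offset from 180°W / 90°S: lon 152.9027°, lat 10.0081°.
Field (20°×10°, letters A–R): lon ⌊152.9027/20⌋ = 7 → H; lat ⌊10.0081/10⌋ = 1 → B.
Square (2°×1°, digits 0–9): lon ⌊12.9027/2⌋ = 6; lat ⌊0.0081/1⌋ = 0.
Subsquare (5′×2.5′, letters a–x): lon ⌊0.9027/0.0833333⌋ = 10 → k; lat ⌊0.0081/0.0416667⌋ = 0 → a.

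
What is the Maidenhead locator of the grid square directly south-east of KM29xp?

Longitude subsquare x = 23; +1 → 24, wraps to 0 = a, carry into square.
Longitude square 2; +1 → 3.
Latitude subsquare p = 15; −1 → 14 = o.

KM39ao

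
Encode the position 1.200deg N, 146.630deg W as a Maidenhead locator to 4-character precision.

BJ61

Add 180° to longitude and 90° to latitude: 33.37, 91.20.
Field: lon ⌊33.37/20⌋ = 1 → B; lat ⌊91.20/10⌋ = 9 → J.
Square: lon ⌊13.37/2⌋ = 6; lat ⌊1.20/1⌋ = 1.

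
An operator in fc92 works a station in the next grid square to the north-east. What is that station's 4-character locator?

GC03

Longitude square 9; +1 → 10, wraps to 0, carry into field.
Longitude field F = 5; +1 → 6 = G.
Latitude square 2; +1 → 3.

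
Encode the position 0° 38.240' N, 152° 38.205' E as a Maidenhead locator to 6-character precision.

Add 180° to longitude and 90° to latitude: 332.6368, 90.6373.
Field: 332.6368/20 → 16 → Q, 90.6373/10 → 9 → J; chars QJ.
Square: 12.6368/2 → 6, 0.6373/1 → 0; chars 60.
Subsquare: 0.6368/0.0833333 → 7 → h, 0.6373/0.0416667 → 15 → p; chars hp.

QJ60hp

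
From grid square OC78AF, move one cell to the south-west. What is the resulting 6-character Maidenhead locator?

OC68xe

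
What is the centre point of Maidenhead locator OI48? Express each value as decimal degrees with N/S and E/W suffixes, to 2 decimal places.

Field O=14, I=8: +14·20° lon, +8·10° lat → SW at lon 100°, lat -10°.
Square 4, 8: +4·2° lon, +8·1° lat → SW at lon 108°, lat -2°.
Cell spans 2° lon × 1° lat. Centre is SW corner plus half of each.
latitude 1.50° S, longitude 109.00° E.

1.50° S, 109.00° E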